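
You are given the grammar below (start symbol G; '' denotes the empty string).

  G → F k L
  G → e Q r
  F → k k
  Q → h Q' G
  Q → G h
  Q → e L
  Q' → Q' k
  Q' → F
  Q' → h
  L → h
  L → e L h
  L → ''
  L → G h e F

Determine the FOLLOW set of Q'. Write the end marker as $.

{ e, k }

In Q → h Q' G: add FIRST(G) = { e, k }.
In Q' → Q' k: add FIRST(k) = { k }.
Union: FOLLOW(Q') = { e, k }.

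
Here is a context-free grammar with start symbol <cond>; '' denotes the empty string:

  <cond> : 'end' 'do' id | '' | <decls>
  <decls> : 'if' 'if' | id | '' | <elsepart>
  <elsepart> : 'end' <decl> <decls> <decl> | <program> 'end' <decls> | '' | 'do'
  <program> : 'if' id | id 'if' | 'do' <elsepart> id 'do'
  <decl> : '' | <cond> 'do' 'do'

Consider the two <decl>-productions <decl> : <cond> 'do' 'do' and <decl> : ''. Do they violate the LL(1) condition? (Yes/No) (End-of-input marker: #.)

FIRST(<cond> 'do' 'do') = { 'do', 'end', 'if', id } and FIRST('') = { '' }.
The second alternative is nullable and FOLLOW(<decl>) = { #, 'do', 'end', 'if', id } shares 'do' with FIRST of the first — conflict.

Yes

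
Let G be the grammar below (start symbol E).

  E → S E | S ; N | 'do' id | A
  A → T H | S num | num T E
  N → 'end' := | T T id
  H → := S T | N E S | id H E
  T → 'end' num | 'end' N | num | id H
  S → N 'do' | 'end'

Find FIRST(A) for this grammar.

From A → T H: add FIRST(T) = { 'end', id, num }.
From A → S num: add FIRST(S) = { 'end', id, num }.
A → num T E contributes {num}.
Union: FIRST(A) = { 'end', id, num }.

{ 'end', id, num }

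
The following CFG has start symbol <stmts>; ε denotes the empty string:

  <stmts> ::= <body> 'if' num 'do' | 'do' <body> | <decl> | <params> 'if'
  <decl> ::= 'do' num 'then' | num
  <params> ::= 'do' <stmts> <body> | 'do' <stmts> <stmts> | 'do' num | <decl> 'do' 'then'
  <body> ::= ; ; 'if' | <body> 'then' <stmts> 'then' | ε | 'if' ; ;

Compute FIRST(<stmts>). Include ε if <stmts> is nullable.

{ 'do', 'if', 'then', ;, num }

From <stmts> ::= <body> 'if' num 'do': <body> nullable, take FIRST(<body>) ∪ {'if'} = { 'if', 'then', ; }.
<stmts> ::= 'do' <body> contributes {'do'}.
From <stmts> ::= <decl>: add FIRST(<decl>) = { 'do', num }.
From <stmts> ::= <params> 'if': add FIRST(<params>) = { 'do', num }.
Union: FIRST(<stmts>) = { 'do', 'if', 'then', ;, num }.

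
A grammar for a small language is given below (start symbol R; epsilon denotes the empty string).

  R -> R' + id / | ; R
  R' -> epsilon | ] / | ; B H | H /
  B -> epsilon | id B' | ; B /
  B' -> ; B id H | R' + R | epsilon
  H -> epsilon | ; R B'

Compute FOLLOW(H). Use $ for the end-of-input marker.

In R' -> ; B H: H is at the end, add FOLLOW(R') = { + }.
In R' -> H /: add FIRST(/) = { / }.
In B' -> ; B id H: H is at the end, add FOLLOW(B') = { +, /, ;, id }.
Union: FOLLOW(H) = { +, /, ;, id }.

{ +, /, ;, id }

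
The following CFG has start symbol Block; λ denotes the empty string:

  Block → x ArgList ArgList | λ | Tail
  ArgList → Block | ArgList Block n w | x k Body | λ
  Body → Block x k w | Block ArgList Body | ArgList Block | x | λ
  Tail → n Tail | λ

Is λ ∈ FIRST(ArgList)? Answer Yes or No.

ArgList has an λ-production, so ArgList ⇒ λ.

Yes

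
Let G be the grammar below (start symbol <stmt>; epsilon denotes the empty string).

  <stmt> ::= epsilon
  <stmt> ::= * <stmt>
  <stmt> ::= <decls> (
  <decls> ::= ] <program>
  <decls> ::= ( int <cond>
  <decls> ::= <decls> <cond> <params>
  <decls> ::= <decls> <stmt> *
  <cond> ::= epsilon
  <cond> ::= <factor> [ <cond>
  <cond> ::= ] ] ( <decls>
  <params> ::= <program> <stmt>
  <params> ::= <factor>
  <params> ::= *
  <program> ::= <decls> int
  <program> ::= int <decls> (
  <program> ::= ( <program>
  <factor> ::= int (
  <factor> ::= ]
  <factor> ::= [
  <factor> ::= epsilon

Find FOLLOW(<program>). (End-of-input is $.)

In <decls> ::= ] <program>: <program> is at the end, add FOLLOW(<decls>) = { (, *, [, ], int }.
In <params> ::= <program> <stmt>: add FIRST(<stmt>)\{epsilon} = { (, *, ] }.
  Since <stmt> is nullable, also add FOLLOW(<params>) = { (, *, [, ], int }.
In <program> ::= ( <program>: <program> is at the end, add FOLLOW(<program>) = { (, *, [, ], int }.
Union: FOLLOW(<program>) = { (, *, [, ], int }.

{ (, *, [, ], int }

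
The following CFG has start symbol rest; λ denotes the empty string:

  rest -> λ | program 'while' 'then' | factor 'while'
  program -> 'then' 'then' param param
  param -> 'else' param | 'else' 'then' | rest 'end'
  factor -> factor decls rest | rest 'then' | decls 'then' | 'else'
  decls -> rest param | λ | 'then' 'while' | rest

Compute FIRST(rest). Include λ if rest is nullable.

rest -> λ contributes λ.
From rest -> program 'while' 'then': add FIRST(program) = { 'then' }.
From rest -> factor 'while': add FIRST(factor) = { 'else', 'end', 'then' }.
Union: FIRST(rest) = { 'else', 'end', 'then', λ }.

{ 'else', 'end', 'then', λ }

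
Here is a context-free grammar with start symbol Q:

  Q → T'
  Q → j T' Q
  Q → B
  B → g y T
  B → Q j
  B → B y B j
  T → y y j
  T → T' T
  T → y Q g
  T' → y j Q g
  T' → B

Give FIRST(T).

T → y y j contributes {y}.
From T → T' T: add FIRST(T') = { g, j, y }.
T → y Q g contributes {y}.
Union: FIRST(T) = { g, j, y }.

{ g, j, y }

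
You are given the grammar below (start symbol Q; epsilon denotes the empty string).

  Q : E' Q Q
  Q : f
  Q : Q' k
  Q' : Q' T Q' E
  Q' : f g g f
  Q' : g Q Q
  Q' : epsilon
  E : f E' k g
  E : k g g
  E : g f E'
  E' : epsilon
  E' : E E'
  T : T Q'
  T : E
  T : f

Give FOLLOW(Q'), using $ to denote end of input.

{ f, g, k }

In Q : Q' k: add FIRST(k) = { k }.
In Q' : Q' T Q' E: add FIRST(T Q' E) = { f, g, k }.
In Q' : Q' T Q' E: add FIRST(E) = { f, g, k }.
In T : T Q': Q' is at the end, add FOLLOW(T) = { f, g, k }.
Union: FOLLOW(Q') = { f, g, k }.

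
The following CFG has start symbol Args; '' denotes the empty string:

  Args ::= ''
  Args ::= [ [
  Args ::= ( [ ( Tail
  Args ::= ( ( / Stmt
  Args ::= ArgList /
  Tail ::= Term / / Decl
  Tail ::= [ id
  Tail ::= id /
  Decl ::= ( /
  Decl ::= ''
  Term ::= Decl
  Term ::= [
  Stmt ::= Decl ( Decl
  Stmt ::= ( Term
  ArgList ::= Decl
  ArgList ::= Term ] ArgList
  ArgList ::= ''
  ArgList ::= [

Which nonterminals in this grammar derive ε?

Directly nullable (have an ''-production): Args, Decl, ArgList.
Term ::= Decl with every symbol nullable, so Term is nullable.
No other nonterminal has a production whose RHS symbols are all nullable.

{ ArgList, Args, Decl, Term }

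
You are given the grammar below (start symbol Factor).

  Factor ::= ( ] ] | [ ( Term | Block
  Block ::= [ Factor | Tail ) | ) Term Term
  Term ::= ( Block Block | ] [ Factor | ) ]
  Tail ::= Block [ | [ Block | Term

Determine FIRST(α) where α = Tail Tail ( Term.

Add FIRST(Tail) = { (, ), [, ] }; Tail is not nullable, stop.

{ (, ), [, ] }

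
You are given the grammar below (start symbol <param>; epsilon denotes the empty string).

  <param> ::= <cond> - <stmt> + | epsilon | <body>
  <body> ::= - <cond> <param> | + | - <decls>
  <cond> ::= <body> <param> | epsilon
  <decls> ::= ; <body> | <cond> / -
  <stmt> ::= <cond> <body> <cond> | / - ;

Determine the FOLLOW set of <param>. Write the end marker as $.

<param> is the start symbol, so $ ∈ FOLLOW(<param>).
In <body> ::= - <cond> <param>: <param> is at the end, add FOLLOW(<body>) = { $, +, -, / }.
In <cond> ::= <body> <param>: <param> is at the end, add FOLLOW(<cond>) = { $, +, -, / }.
Union: FOLLOW(<param>) = { $, +, -, / }.

{ $, +, -, / }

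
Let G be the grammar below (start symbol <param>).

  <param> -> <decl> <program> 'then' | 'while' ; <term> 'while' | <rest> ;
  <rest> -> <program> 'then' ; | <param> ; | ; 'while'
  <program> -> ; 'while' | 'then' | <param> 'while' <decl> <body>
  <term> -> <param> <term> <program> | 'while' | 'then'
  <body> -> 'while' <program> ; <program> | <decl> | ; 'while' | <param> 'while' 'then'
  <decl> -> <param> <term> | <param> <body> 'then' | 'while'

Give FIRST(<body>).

{ 'then', 'while', ; }

<body> -> 'while' <program> ; <program> contributes {'while'}.
From <body> -> <decl>: add FIRST(<decl>) = { 'then', 'while', ; }.
<body> -> ; 'while' contributes {;}.
From <body> -> <param> 'while' 'then': add FIRST(<param>) = { 'then', 'while', ; }.
Union: FIRST(<body>) = { 'then', 'while', ; }.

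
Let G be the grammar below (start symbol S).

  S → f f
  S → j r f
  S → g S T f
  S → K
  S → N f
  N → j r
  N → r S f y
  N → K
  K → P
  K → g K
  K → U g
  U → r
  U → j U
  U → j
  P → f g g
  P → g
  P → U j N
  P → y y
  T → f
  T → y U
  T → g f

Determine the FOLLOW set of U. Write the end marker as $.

In K → U g: add FIRST(g) = { g }.
In U → j U: U is at the end, add FOLLOW(U) = { f, g, j }.
In P → U j N: add FIRST(j N) = { j }.
In T → y U: U is at the end, add FOLLOW(T) = { f }.
Union: FOLLOW(U) = { f, g, j }.

{ f, g, j }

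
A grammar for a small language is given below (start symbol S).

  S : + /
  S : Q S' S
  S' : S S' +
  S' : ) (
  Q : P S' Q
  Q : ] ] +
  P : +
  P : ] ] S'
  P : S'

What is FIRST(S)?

{ ), +, ] }

S : + / contributes {+}.
From S : Q S' S: add FIRST(Q) = { ), +, ] }.
Union: FIRST(S) = { ), +, ] }.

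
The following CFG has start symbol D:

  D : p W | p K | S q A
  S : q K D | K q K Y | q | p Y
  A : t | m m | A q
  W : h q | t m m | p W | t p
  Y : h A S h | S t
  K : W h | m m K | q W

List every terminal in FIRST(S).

{ h, m, p, q, t }

S : q K D contributes {q}.
From S : K q K Y: add FIRST(K) = { h, m, p, q, t }.
S : q contributes {q}.
S : p Y contributes {p}.
Union: FIRST(S) = { h, m, p, q, t }.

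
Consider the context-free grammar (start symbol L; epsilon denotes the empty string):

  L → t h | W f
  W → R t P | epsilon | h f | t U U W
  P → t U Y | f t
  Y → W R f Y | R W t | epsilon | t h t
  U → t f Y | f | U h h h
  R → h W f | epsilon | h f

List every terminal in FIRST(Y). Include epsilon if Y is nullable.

From Y → W R f Y: W, R nullable, take FIRST(W) ∪ FIRST(R) ∪ {f} = { f, h, t }.
From Y → R W t: R, W nullable, take FIRST(R) ∪ FIRST(W) ∪ {t} = { h, t }.
Y → epsilon contributes epsilon.
Y → t h t contributes {t}.
Union: FIRST(Y) = { f, h, t, epsilon }.

{ f, h, t, epsilon }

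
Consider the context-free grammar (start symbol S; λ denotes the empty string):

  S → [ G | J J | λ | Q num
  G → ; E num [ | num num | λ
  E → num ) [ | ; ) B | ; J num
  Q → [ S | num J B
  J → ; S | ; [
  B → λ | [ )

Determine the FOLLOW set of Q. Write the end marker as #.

{ num }

In S → Q num: add FIRST(num) = { num }.
Union: FOLLOW(Q) = { num }.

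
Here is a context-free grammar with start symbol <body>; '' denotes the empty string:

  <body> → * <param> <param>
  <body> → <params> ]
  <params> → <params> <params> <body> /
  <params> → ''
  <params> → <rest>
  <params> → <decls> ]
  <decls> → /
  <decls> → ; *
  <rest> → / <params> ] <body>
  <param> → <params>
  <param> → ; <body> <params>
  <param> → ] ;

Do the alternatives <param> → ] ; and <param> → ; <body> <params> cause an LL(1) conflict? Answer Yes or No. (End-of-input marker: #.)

FIRST(] ;) = { ] } and FIRST(; <body> <params>) = { ; }.
The FIRST sets are disjoint and neither alternative is nullable — no conflict.

No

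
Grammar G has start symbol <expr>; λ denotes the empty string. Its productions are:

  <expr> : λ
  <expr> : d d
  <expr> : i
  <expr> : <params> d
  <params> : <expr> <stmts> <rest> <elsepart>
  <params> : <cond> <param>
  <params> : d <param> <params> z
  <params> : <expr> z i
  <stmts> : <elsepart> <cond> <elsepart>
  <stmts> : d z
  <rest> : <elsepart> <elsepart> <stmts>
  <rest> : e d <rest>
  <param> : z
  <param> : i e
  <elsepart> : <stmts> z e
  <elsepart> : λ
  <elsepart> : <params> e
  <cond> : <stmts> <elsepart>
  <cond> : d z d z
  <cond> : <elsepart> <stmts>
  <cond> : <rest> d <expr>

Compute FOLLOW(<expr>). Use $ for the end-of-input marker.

{ $, d, e, i, z }

<expr> is the start symbol, so $ ∈ FOLLOW(<expr>).
In <params> : <expr> <stmts> <rest> <elsepart>: add FIRST(<stmts> <rest> <elsepart>) = { d, e, i, z }.
In <params> : <expr> z i: add FIRST(z i) = { z }.
In <cond> : <rest> d <expr>: <expr> is at the end, add FOLLOW(<cond>) = { d, e, i, z }.
Union: FOLLOW(<expr>) = { $, d, e, i, z }.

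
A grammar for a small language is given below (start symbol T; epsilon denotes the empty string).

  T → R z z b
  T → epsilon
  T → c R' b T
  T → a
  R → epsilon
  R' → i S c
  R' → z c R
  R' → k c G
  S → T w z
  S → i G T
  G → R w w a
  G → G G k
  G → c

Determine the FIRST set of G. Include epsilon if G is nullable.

From G → R w w a: R nullable, take FIRST(R) ∪ {w} = { w }.
From G → G G k: add FIRST(G) = { c, w }.
G → c contributes {c}.
Union: FIRST(G) = { c, w }.

{ c, w }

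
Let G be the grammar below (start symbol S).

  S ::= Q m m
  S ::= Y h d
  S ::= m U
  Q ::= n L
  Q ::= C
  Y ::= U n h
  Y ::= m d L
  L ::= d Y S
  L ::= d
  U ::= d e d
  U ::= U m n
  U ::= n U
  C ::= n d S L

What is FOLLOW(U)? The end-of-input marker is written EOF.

{ EOF, d, h, m, n }

In S ::= m U: U is at the end, add FOLLOW(S) = { EOF, d, h, m, n }.
In Y ::= U n h: add FIRST(n h) = { n }.
In U ::= U m n: add FIRST(m n) = { m }.
In U ::= n U: U is at the end, add FOLLOW(U) = { EOF, d, h, m, n }.
Union: FOLLOW(U) = { EOF, d, h, m, n }.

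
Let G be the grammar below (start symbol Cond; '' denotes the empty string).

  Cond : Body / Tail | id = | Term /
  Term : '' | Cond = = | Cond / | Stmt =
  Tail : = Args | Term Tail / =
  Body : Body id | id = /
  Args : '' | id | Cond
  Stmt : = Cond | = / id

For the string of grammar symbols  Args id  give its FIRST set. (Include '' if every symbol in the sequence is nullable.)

Add FIRST(Args)\{''} = { /, =, id }; Args is nullable, continue.
id is a terminal; add {id} and stop.

{ /, =, id }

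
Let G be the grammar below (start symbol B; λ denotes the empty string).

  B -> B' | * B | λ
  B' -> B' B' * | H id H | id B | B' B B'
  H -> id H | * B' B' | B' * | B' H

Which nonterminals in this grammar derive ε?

{ B }

Directly nullable (have an λ-production): B.
No other nonterminal has a production whose RHS symbols are all nullable.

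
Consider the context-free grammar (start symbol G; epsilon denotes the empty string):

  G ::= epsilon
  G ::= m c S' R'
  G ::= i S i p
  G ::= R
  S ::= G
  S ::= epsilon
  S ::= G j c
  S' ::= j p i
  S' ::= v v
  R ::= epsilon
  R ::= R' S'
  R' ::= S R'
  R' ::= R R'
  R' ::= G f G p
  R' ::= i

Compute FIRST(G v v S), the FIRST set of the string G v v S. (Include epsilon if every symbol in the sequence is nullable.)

Add FIRST(G)\{epsilon} = { f, i, j, m }; G is nullable, continue.
v is a terminal; add {v} and stop.

{ f, i, j, m, v }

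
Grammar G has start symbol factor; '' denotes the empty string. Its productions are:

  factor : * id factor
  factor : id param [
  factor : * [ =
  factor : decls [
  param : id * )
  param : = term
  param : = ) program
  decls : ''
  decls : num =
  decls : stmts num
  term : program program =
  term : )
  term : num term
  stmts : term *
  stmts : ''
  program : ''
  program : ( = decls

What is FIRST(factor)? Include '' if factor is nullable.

{ (, ), *, =, [, id, num }

factor : * id factor contributes {*}.
factor : id param [ contributes {id}.
factor : * [ = contributes {*}.
From factor : decls [: decls nullable, take FIRST(decls) ∪ {[} = { (, ), =, [, num }.
Union: FIRST(factor) = { (, ), *, =, [, id, num }.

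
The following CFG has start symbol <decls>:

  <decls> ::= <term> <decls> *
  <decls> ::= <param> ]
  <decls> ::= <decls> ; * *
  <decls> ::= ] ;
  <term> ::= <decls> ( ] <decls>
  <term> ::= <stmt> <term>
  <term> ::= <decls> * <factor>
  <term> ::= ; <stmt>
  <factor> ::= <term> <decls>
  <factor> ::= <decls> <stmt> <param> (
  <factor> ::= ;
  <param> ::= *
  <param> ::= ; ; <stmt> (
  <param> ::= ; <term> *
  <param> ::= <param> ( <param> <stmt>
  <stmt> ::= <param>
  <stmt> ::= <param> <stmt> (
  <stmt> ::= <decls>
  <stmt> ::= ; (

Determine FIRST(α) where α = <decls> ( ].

{ *, ;, ] }

Add FIRST(<decls>) = { *, ;, ] }; <decls> is not nullable, stop.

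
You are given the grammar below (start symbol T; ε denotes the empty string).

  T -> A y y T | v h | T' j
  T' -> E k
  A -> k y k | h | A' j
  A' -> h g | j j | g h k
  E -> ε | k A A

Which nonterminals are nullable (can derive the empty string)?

Directly nullable (have an ε-production): E.
No other nonterminal has a production whose RHS symbols are all nullable.

{ E }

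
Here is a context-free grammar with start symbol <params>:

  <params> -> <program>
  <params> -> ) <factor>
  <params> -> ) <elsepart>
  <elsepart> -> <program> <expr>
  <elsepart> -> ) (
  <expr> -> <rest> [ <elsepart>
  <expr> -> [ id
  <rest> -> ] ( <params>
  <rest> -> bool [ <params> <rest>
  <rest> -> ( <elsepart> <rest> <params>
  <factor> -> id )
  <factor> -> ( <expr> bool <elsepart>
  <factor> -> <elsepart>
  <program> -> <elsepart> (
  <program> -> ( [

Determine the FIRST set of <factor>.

{ (, ), id }

<factor> -> id ) contributes {id}.
<factor> -> ( <expr> bool <elsepart> contributes {(}.
From <factor> -> <elsepart>: add FIRST(<elsepart>) = { (, ) }.
Union: FIRST(<factor>) = { (, ), id }.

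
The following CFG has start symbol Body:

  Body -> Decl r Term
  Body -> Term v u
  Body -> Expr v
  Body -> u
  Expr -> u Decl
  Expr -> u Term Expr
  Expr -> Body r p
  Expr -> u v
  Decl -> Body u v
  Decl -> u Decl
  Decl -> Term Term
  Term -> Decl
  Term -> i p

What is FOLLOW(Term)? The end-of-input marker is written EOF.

In Body -> Decl r Term: Term is at the end, add FOLLOW(Body) = { EOF, r, u }.
In Body -> Term v u: add FIRST(v u) = { v }.
In Expr -> u Term Expr: add FIRST(Expr) = { i, u }.
In Decl -> Term Term: add FIRST(Term) = { i, u }.
In Decl -> Term Term: Term is at the end, add FOLLOW(Decl) = { EOF, i, r, u, v }.
Union: FOLLOW(Term) = { EOF, i, r, u, v }.

{ EOF, i, r, u, v }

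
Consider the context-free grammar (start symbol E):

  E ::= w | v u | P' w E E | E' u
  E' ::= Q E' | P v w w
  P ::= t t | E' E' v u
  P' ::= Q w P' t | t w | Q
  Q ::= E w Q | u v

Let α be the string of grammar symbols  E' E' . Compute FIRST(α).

Add FIRST(E') = { t, u, v, w }; E' is not nullable, stop.

{ t, u, v, w }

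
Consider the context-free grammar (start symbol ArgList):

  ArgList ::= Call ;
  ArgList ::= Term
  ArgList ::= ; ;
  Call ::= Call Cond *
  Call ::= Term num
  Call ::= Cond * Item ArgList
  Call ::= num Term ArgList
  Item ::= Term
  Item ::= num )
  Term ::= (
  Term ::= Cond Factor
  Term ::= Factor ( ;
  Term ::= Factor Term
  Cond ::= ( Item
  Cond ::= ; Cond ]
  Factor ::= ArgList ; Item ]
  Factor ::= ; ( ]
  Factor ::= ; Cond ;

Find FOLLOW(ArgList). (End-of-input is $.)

{ $, (, ; }

ArgList is the start symbol, so $ ∈ FOLLOW(ArgList).
In Call ::= Cond * Item ArgList: ArgList is at the end, add FOLLOW(Call) = { (, ; }.
In Call ::= num Term ArgList: ArgList is at the end, add FOLLOW(Call) = { (, ; }.
In Factor ::= ArgList ; Item ]: add FIRST(; Item ]) = { ; }.
Union: FOLLOW(ArgList) = { $, (, ; }.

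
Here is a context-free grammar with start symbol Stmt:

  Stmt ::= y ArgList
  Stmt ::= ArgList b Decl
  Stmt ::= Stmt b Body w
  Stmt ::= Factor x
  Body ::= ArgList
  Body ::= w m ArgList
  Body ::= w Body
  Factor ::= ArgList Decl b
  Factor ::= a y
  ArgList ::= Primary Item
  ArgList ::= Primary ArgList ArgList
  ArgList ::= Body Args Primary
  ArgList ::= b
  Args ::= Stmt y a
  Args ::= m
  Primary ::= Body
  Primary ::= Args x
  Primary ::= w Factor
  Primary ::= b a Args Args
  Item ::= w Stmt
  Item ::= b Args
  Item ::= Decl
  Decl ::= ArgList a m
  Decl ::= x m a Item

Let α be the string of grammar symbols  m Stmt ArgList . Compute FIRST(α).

m is a terminal; add {m} and stop.

{ m }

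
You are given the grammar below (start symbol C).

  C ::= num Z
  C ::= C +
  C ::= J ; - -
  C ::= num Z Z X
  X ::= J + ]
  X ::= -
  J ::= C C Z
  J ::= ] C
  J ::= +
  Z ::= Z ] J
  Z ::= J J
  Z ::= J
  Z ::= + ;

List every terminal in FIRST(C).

{ +, ], num }

C ::= num Z contributes {num}.
From C ::= C +: add FIRST(C) = { +, ], num }.
From C ::= J ; - -: add FIRST(J) = { +, ], num }.
C ::= num Z Z X contributes {num}.
Union: FIRST(C) = { +, ], num }.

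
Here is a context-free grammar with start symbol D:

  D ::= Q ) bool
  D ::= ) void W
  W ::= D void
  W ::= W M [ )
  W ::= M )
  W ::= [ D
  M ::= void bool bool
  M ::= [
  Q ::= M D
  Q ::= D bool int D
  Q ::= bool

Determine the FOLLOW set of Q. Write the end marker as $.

In D ::= Q ) bool: add FIRST() bool) = { ) }.
Union: FOLLOW(Q) = { ) }.

{ ) }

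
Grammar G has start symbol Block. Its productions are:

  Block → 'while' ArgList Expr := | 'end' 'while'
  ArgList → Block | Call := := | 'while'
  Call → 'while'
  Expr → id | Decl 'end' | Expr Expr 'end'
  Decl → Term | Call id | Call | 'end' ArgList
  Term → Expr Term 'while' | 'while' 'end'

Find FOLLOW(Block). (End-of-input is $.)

{ $, 'end', 'while', id }

Block is the start symbol, so $ ∈ FOLLOW(Block).
In ArgList → Block: Block is at the end, add FOLLOW(ArgList) = { 'end', 'while', id }.
Union: FOLLOW(Block) = { $, 'end', 'while', id }.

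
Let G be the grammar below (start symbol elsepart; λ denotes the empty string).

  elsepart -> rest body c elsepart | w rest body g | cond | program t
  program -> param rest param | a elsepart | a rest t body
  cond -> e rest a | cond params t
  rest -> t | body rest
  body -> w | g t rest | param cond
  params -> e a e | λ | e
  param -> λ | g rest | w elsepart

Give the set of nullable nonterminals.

{ param, params }

Directly nullable (have an λ-production): params, param.
No other nonterminal has a production whose RHS symbols are all nullable.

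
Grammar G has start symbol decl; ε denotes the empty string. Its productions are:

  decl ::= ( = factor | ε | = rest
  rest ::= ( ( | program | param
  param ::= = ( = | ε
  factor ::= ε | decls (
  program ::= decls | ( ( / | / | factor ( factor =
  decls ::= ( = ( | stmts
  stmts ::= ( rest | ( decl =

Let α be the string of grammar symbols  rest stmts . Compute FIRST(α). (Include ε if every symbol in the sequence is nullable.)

Add FIRST(rest)\{ε} = { (, /, = }; rest is nullable, continue.
Add FIRST(stmts) = { ( }; stmts is not nullable, stop.

{ (, /, = }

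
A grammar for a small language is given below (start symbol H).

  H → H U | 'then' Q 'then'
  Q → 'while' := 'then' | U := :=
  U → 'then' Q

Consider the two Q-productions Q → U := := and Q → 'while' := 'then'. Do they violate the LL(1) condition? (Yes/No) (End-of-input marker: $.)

FIRST(U := :=) = { 'then' } and FIRST('while' := 'then') = { 'while' }.
The FIRST sets are disjoint and neither alternative is nullable — no conflict.

No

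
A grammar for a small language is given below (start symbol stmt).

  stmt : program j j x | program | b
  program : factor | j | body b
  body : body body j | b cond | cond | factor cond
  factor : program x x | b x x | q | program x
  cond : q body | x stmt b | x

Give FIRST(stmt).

{ b, j, q, x }

From stmt : program j j x: add FIRST(program) = { b, j, q, x }.
From stmt : program: add FIRST(program) = { b, j, q, x }.
stmt : b contributes {b}.
Union: FIRST(stmt) = { b, j, q, x }.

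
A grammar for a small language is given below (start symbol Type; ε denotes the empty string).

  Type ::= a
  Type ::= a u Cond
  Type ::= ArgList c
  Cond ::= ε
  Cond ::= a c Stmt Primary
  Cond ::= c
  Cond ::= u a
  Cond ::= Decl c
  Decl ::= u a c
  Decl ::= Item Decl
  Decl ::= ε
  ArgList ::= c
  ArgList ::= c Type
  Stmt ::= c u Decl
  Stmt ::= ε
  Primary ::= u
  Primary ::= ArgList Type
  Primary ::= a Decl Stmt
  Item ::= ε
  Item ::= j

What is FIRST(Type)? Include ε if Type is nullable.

{ a, c }

Type ::= a contributes {a}.
Type ::= a u Cond contributes {a}.
From Type ::= ArgList c: add FIRST(ArgList) = { c }.
Union: FIRST(Type) = { a, c }.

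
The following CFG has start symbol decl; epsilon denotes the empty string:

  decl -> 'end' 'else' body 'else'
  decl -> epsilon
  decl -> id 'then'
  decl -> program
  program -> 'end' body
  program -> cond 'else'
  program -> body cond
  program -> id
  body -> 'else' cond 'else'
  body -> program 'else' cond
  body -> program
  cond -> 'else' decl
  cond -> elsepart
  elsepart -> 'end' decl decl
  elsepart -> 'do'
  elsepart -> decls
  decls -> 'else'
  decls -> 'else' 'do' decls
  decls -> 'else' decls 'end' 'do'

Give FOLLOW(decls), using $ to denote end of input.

In elsepart -> decls: decls is at the end, add FOLLOW(elsepart) = { $, 'do', 'else', 'end', id }.
In decls -> 'else' 'do' decls: decls is at the end, add FOLLOW(decls) = { $, 'do', 'else', 'end', id }.
In decls -> 'else' decls 'end' 'do': add FIRST('end' 'do') = { 'end' }.
Union: FOLLOW(decls) = { $, 'do', 'else', 'end', id }.

{ $, 'do', 'else', 'end', id }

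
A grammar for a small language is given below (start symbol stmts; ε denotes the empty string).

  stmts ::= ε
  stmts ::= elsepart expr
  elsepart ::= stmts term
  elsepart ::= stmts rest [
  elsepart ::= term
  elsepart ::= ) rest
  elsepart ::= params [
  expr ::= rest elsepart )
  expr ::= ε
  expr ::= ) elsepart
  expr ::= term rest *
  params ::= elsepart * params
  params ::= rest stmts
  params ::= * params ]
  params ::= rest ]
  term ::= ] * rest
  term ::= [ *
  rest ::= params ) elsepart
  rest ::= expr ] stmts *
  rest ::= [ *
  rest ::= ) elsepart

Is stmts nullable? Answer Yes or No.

stmts has an ε-production, so stmts ⇒ ε.

Yes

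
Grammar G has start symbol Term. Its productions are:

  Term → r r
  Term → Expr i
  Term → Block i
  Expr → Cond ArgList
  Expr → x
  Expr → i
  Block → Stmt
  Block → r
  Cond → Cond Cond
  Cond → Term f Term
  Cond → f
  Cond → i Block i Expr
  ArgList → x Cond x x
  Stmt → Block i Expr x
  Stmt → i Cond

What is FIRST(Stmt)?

{ i, r }

From Stmt → Block i Expr x: add FIRST(Block) = { i, r }.
Stmt → i Cond contributes {i}.
Union: FIRST(Stmt) = { i, r }.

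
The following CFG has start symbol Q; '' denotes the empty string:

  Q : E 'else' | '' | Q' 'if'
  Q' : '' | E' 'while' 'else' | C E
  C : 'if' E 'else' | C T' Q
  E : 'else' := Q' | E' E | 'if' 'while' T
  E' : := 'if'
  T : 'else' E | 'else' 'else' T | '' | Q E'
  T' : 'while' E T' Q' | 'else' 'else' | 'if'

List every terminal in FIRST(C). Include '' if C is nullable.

{ 'if' }

C : 'if' E 'else' contributes {'if'}.
From C : C T' Q: add FIRST(C) = { 'if' }.
Union: FIRST(C) = { 'if' }.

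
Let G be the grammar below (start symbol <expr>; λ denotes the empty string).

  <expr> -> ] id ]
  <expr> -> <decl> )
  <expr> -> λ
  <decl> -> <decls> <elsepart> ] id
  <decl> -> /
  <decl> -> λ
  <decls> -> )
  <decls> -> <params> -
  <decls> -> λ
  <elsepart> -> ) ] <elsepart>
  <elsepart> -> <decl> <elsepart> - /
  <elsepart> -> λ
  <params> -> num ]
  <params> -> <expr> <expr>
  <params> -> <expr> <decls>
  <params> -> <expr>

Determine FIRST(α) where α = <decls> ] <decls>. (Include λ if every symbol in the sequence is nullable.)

{ ), -, /, ], num }

Add FIRST(<decls>)\{λ} = { ), -, /, ], num }; <decls> is nullable, continue.
] is a terminal; add {]} and stop.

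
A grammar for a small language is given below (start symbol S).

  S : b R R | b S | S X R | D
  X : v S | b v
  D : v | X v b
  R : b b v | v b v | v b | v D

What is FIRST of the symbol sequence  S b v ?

Add FIRST(S) = { b, v }; S is not nullable, stop.

{ b, v }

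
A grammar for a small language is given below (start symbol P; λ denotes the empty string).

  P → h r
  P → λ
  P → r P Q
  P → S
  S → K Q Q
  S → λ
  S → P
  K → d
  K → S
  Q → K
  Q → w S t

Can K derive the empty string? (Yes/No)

Yes

K → S and each of S is nullable, so K ⇒* λ.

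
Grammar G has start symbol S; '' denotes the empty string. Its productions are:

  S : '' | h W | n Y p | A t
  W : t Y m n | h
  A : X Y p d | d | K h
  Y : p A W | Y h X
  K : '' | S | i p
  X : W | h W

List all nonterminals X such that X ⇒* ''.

{ K, S }

Directly nullable (have an ''-production): S, K.
No other nonterminal has a production whose RHS symbols are all nullable.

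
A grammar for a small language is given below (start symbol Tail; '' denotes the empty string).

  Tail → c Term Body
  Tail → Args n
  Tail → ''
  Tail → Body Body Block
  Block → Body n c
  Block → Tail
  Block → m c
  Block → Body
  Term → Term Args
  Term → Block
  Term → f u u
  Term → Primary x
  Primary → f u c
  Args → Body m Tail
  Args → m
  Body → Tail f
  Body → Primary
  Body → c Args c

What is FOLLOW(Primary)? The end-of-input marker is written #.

{ #, c, f, m, n, x }

In Term → Primary x: add FIRST(x) = { x }.
In Body → Primary: Primary is at the end, add FOLLOW(Body) = { #, c, f, m, n }.
Union: FOLLOW(Primary) = { #, c, f, m, n, x }.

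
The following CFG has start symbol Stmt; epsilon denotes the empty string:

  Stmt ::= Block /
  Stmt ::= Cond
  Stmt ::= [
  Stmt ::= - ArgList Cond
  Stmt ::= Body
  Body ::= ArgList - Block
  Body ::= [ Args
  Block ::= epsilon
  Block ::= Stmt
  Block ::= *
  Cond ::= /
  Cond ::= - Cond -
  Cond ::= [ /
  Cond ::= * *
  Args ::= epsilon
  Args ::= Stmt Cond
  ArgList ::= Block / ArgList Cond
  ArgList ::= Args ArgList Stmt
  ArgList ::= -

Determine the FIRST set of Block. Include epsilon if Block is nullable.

{ *, -, /, [, epsilon }

Block ::= epsilon contributes epsilon.
From Block ::= Stmt: add FIRST(Stmt) = { *, -, /, [ }.
Block ::= * contributes {*}.
Union: FIRST(Block) = { *, -, /, [, epsilon }.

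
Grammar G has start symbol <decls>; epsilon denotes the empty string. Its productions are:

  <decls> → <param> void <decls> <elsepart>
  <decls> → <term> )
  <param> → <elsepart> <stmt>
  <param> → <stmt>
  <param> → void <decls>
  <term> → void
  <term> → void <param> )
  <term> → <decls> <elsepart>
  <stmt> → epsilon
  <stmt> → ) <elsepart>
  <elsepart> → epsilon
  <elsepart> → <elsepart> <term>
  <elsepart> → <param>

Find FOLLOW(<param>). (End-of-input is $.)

{ $, ), void }

In <decls> → <param> void <decls> <elsepart>: add FIRST(void <decls> <elsepart>) = { void }.
In <term> → void <param> ): add FIRST()) = { ) }.
In <elsepart> → <param>: <param> is at the end, add FOLLOW(<elsepart>) = { $, ), void }.
Union: FOLLOW(<param>) = { $, ), void }.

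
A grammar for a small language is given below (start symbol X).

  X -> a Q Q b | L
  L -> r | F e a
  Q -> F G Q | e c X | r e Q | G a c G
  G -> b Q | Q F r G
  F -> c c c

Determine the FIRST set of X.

X -> a Q Q b contributes {a}.
From X -> L: add FIRST(L) = { c, r }.
Union: FIRST(X) = { a, c, r }.

{ a, c, r }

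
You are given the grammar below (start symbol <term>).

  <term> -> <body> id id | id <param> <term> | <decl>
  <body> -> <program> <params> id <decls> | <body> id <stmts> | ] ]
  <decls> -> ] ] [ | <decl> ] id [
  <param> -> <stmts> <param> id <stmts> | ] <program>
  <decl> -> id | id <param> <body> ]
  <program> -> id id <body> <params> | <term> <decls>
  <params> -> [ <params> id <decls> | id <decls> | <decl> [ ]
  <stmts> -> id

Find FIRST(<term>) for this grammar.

{ ], id }

From <term> -> <body> id id: add FIRST(<body>) = { ], id }.
<term> -> id <param> <term> contributes {id}.
From <term> -> <decl>: add FIRST(<decl>) = { id }.
Union: FIRST(<term>) = { ], id }.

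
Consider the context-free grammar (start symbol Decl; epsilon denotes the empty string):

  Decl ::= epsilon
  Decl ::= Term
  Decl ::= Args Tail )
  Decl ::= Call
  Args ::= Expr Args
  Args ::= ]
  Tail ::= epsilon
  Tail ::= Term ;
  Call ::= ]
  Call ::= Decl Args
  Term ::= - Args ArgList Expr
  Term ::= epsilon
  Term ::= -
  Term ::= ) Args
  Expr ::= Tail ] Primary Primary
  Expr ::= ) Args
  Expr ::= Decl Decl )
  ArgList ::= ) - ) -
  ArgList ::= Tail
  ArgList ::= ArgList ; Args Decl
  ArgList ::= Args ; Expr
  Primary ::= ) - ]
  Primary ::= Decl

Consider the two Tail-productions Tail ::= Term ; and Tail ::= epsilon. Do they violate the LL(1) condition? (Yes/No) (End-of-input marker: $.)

FIRST(Term ;) = { ), -, ; } and FIRST(epsilon) = { epsilon }.
The second alternative is nullable and FOLLOW(Tail) = { ), -, ;, ] } shares ) with FIRST of the first — conflict.

Yes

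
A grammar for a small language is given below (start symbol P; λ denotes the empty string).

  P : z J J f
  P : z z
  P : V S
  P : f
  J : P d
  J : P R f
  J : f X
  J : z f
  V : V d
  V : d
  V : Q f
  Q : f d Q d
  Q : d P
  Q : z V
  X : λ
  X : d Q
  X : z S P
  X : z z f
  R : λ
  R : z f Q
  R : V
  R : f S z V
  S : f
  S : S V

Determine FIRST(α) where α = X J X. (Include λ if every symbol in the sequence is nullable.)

{ d, f, z }

Add FIRST(X)\{λ} = { d, z }; X is nullable, continue.
Add FIRST(J) = { d, f, z }; J is not nullable, stop.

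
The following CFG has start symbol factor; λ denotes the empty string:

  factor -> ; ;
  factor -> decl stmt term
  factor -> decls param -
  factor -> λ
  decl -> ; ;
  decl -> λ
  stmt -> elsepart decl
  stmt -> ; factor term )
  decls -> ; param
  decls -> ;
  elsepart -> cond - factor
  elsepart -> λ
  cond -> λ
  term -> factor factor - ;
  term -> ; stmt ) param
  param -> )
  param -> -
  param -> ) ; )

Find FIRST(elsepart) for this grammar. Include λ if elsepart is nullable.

{ -, λ }

From elsepart -> cond - factor: cond nullable, take FIRST(cond) ∪ {-} = { - }.
elsepart -> λ contributes λ.
Union: FIRST(elsepart) = { -, λ }.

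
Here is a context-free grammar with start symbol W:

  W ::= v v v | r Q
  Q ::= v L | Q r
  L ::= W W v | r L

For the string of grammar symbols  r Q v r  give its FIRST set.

{ r }

r is a terminal; add {r} and stop.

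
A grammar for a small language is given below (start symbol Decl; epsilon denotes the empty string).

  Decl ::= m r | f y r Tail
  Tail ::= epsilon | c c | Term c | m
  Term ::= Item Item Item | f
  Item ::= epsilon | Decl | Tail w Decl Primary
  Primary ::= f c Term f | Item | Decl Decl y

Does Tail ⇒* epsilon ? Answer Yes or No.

Tail has an epsilon-production, so Tail ⇒ epsilon.

Yes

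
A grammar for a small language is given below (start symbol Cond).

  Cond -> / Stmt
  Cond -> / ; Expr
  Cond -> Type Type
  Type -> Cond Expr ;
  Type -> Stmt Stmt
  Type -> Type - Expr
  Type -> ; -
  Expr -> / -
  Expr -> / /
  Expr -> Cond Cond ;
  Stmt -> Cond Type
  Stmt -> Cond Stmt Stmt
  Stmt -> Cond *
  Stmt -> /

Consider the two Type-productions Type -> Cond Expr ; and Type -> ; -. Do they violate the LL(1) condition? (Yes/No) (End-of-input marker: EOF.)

Yes

FIRST(Cond Expr ;) = { /, ; } and FIRST(; -) = { ; }.
Both contain ;, so the two alternatives are not disjoint — LL(1) conflict.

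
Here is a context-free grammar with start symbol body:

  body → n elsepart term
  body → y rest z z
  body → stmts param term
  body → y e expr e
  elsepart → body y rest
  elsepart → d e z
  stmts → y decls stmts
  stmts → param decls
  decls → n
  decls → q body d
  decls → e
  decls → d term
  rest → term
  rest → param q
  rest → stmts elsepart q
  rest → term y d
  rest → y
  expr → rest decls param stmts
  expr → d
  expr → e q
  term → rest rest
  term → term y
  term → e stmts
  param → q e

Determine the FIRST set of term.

From term → rest rest: add FIRST(rest) = { e, q, y }.
From term → term y: add FIRST(term) = { e, q, y }.
term → e stmts contributes {e}.
Union: FIRST(term) = { e, q, y }.

{ e, q, y }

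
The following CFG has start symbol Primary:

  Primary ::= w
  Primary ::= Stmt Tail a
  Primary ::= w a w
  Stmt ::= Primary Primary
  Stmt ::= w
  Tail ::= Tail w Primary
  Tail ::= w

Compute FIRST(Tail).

{ w }

From Tail ::= Tail w Primary: add FIRST(Tail) = { w }.
Tail ::= w contributes {w}.
Union: FIRST(Tail) = { w }.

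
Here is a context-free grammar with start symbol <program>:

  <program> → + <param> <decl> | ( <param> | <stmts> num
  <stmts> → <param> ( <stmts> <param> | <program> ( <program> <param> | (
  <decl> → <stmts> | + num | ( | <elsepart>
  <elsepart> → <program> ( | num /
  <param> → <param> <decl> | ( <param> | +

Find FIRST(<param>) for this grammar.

From <param> → <param> <decl>: add FIRST(<param>) = { (, + }.
<param> → ( <param> contributes {(}.
<param> → + contributes {+}.
Union: FIRST(<param>) = { (, + }.

{ (, + }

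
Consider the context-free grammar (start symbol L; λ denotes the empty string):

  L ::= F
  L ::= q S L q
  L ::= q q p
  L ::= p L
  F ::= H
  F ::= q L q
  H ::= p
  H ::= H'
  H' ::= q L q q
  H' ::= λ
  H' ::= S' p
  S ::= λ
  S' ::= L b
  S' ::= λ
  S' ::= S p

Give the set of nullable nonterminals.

{ F, H, H', L, S, S' }

Directly nullable (have an λ-production): H', S, S'.
H ::= H' with every symbol nullable, so H is nullable.
L ::= F with every symbol nullable, so L is nullable.
F ::= H with every symbol nullable, so F is nullable.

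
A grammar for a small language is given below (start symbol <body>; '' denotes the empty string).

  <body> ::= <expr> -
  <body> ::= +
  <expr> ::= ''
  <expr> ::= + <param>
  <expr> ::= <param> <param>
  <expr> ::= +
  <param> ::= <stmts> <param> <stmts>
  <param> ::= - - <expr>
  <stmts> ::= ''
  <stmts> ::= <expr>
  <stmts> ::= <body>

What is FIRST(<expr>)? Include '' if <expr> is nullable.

{ +, -, '' }

<expr> ::= '' contributes ''.
<expr> ::= + <param> contributes {+}.
From <expr> ::= <param> <param>: add FIRST(<param>) = { +, - }.
<expr> ::= + contributes {+}.
Union: FIRST(<expr>) = { +, -, '' }.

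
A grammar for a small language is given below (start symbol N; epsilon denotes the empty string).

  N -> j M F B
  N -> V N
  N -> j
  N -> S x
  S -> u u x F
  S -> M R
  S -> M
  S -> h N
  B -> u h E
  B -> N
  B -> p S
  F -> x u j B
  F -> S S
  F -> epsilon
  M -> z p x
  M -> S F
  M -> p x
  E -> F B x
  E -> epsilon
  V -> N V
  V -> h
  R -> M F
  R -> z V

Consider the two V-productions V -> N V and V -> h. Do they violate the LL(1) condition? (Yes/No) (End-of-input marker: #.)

FIRST(N V) = { h, j, p, u, z } and FIRST(h) = { h }.
Both contain h, so the two alternatives are not disjoint — LL(1) conflict.

Yes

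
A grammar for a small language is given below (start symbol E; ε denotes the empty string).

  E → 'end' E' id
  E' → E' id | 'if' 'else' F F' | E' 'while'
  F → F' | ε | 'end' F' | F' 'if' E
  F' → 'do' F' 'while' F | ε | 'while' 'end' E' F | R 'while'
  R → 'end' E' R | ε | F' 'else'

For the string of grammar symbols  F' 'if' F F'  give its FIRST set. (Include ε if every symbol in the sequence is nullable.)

{ 'do', 'else', 'end', 'if', 'while' }

Add FIRST(F')\{ε} = { 'do', 'else', 'end', 'while' }; F' is nullable, continue.
'if' is a terminal; add {'if'} and stop.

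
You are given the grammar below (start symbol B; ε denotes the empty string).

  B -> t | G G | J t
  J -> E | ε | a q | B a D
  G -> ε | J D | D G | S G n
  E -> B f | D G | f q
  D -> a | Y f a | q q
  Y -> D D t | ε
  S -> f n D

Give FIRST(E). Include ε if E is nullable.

From E -> B f: B nullable, take FIRST(B) ∪ {f} = { a, f, q, t }.
From E -> D G: add FIRST(D) = { a, f, q }.
E -> f q contributes {f}.
Union: FIRST(E) = { a, f, q, t }.

{ a, f, q, t }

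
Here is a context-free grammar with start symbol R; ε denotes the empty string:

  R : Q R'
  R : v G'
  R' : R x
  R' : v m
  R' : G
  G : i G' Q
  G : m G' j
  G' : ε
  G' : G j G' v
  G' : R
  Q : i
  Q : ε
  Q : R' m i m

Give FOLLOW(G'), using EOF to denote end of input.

{ EOF, i, j, m, v, x }

In R : v G': G' is at the end, add FOLLOW(R) = { EOF, i, j, m, v, x }.
In G : i G' Q: add FIRST(Q)\{ε} = { i, m, v }.
  Since Q is nullable, also add FOLLOW(G) = { EOF, i, j, m, v, x }.
In G : m G' j: add FIRST(j) = { j }.
In G' : G j G' v: add FIRST(v) = { v }.
Union: FOLLOW(G') = { EOF, i, j, m, v, x }.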